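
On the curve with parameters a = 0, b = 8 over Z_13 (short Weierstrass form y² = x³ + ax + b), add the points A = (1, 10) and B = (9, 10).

(3, 3)

(1, 10) + (9, 10). λ = (10 - 10)/(9 - 1) ≡ 0/8 mod 13. 8⁻¹ ≡ 5 (mod 13), so λ ≡ 0.
  x = λ² - 1 - 9 = 0 - 10 ≡ 3; y = λ·(1 - 3) - 10 ≡ 3. → (3, 3)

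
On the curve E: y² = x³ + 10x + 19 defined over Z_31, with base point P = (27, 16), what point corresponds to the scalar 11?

(2, 4)

Double-and-add on 11 = (1011)₂. Start with P = (27, 16) for the leading 1-bit.
double: tangent at (27, 16): λ = (3·27² + 10)/(2·16) ≡ 27/1. 1⁻¹ ≡ 1 (mod 31) since 1·1 = 1 ≡ 1, so λ ≡ 27·1 ≡ 27.
  x = λ² - 27 - 27 = 729 - 54 ≡ 24; y = λ·(27 - 24) - 16 ≡ 3. → (24, 3)
double: tangent at (24, 3): λ = (3·24² + 10)/(2·3) ≡ 2/6. 6⁻¹ ≡ 26 (mod 31), so λ ≡ 2·26 ≡ 21.
  x = λ² - 24 - 24 = 441 - 48 ≡ 21; y = λ·(24 - 21) - 3 ≡ 29. → (21, 29)
add P: (21, 29) + (27, 16). λ = (16 - 29)/(27 - 21) ≡ 18/6 mod 31. 6⁻¹ ≡ 26 (mod 31) since 6·26 = 156 ≡ 1, so λ ≡ 3.
  x = λ² - 21 - 27 = 9 - 48 ≡ 23; y = λ·(21 - 23) - 29 ≡ 27. → (23, 27)
double: tangent at (23, 27): λ = (3·23² + 10)/(2·27) ≡ 16/23. 23⁻¹ ≡ 27 (mod 31), so λ ≡ 16·27 ≡ 29.
  x = λ² - 23 - 23 = 841 - 46 ≡ 20; y = λ·(23 - 20) - 27 ≡ 29. → (20, 29)
add P: (20, 29) + (27, 16). λ = (16 - 29)/(27 - 20) ≡ 18/7 mod 31. 7⁻¹ ≡ 9 (mod 31), so λ ≡ 7.
  x = λ² - 20 - 27 = 49 - 47 ≡ 2; y = λ·(20 - 2) - 29 ≡ 4. → (2, 4)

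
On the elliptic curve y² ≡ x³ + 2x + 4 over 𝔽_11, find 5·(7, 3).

Write P = (7, 3).
Repeated addition: build up to 5P.
2P: tangent at (7, 3): λ = (3·7² + 2)/(2·3) ≡ 6/6. 6⁻¹ ≡ 2 (mod 11), so λ ≡ 6·2 ≡ 1.
  x = λ² - 7 - 7 = 1 - 14 ≡ 9; y = λ·(7 - 9) - 3 ≡ 6. → (9, 6)
3P: (9, 6) + (7, 3). λ = (3 - 6)/(7 - 9) ≡ 8/9 mod 11. 9⁻¹ ≡ 5 (mod 11), so λ ≡ 7.
  x = λ² - 9 - 7 = 49 - 16 ≡ 0; y = λ·(9 - 0) - 6 ≡ 2. → (0, 2)
4P: (0, 2) + (7, 3). λ = (3 - 2)/(7 - 0) ≡ 1/7 mod 11. 7⁻¹ ≡ 8 (mod 11), so λ ≡ 8.
  x = λ² - 0 - 7 = 64 - 7 ≡ 2; y = λ·(0 - 2) - 2 ≡ 4. → (2, 4)
5P: (2, 4) + (7, 3). λ = (3 - 4)/(7 - 2) ≡ 10/5 mod 11. 5⁻¹ ≡ 9 (mod 11), so λ ≡ 2.
  x = λ² - 2 - 7 = 4 - 9 ≡ 6; y = λ·(2 - 6) - 4 ≡ 10. → (6, 10)

(6, 10)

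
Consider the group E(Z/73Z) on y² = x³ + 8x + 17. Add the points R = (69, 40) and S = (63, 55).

(69, 40) + (63, 55). λ = (55 - 40)/(63 - 69) ≡ 15/67 mod 73. 67⁻¹ ≡ 12 (mod 73) since 67·12 = 804 ≡ 1, so λ ≡ 34.
  x = λ² - 69 - 63 = 1156 - 132 ≡ 2; y = λ·(69 - 2) - 40 ≡ 48. → (2, 48)

(2, 48)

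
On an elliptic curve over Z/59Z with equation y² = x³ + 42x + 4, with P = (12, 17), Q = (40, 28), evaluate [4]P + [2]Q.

(31, 57)

First 4P:
Double-and-add on 4 = (100)₂. Start with P = (12, 17) for the leading 1-bit.
double: tangent at (12, 17): λ = (3·12² + 42)/(2·17) ≡ 2/34. 34⁻¹ ≡ 33 (mod 59), so λ ≡ 2·33 ≡ 7.
  x = λ² - 12 - 12 = 49 - 24 ≡ 25; y = λ·(12 - 25) - 17 ≡ 10. → (25, 10)
double: tangent at (25, 10): λ = (3·25² + 42)/(2·10) ≡ 29/20. 20⁻¹ ≡ 3 (mod 59), so λ ≡ 29·3 ≡ 28.
  x = λ² - 25 - 25 = 784 - 50 ≡ 26; y = λ·(25 - 26) - 10 ≡ 21. → (26, 21)
4P = (26, 21).
Next 2Q:
Repeated addition: build up to 2Q.
2Q: tangent at (40, 28): λ = (3·40² + 42)/(2·28) ≡ 4/56. 56⁻¹ ≡ 39 (mod 59) since 56·39 = 2184 ≡ 1, so λ ≡ 4·39 ≡ 38.
  x = λ² - 40 - 40 = 1444 - 80 ≡ 7; y = λ·(40 - 7) - 28 ≡ 46. → (7, 46)
2Q = (7, 46).
Finally 4P + 2Q:
(26, 21) + (7, 46). λ = (46 - 21)/(7 - 26) ≡ 25/40 mod 59. 40⁻¹ ≡ 31 (mod 59) since 40·31 = 1240 ≡ 1, so λ ≡ 8.
  x = λ² - 26 - 7 = 64 - 33 ≡ 31; y = λ·(26 - 31) - 21 ≡ 57. → (31, 57)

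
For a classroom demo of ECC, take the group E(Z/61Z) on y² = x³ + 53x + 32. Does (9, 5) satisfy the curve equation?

no

y² = 5² ≡ 25; x³ + 53x + 32 = 1238 ≡ 18 (mod 61). 25 ≠ 18.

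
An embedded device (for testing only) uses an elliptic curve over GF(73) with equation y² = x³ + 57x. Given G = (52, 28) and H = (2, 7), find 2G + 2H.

First 2G:
Repeated addition: build up to 2G.
2G: tangent at (52, 28): λ = (3·52² + 57)/(2·28) ≡ 66/56. 56⁻¹ ≡ 30 (mod 73), so λ ≡ 66·30 ≡ 9.
  x = λ² - 52 - 52 = 81 - 104 ≡ 50; y = λ·(52 - 50) - 28 ≡ 63. → (50, 63)
2G = (50, 63).
Next 2H:
Repeated addition: build up to 2H.
2H: tangent at (2, 7): λ = (3·2² + 57)/(2·7) ≡ 69/14. 14⁻¹ ≡ 47 (mod 73), so λ ≡ 69·47 ≡ 31.
  x = λ² - 2 - 2 = 961 - 4 ≡ 8; y = λ·(2 - 8) - 7 ≡ 26. → (8, 26)
2H = (8, 26).
Finally 2G + 2H:
(50, 63) + (8, 26). λ = (26 - 63)/(8 - 50) ≡ 36/31 mod 73. 31⁻¹ ≡ 33 (mod 73), so λ ≡ 20.
  x = λ² - 50 - 8 = 400 - 58 ≡ 50; y = λ·(50 - 50) - 63 ≡ 10. → (50, 10)

(50, 10)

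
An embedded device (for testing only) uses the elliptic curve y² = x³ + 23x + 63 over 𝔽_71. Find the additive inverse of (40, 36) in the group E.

-(40, 36) = (40, -36 mod 71) = (40, 35).

(40, 35)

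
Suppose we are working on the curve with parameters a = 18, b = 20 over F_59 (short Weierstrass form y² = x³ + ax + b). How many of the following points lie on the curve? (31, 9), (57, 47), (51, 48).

(31, 9): 9² ≡ 22, rhs ≡ 43 → off.
(57, 47): 47² ≡ 26, rhs ≡ 35 → off.
(51, 48): 48² ≡ 3, rhs ≡ 13 → off.

0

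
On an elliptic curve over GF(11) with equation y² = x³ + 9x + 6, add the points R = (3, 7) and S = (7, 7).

(1, 4)

(3, 7) + (7, 7). λ = (7 - 7)/(7 - 3) ≡ 0/4 mod 11. 4⁻¹ ≡ 3 (mod 11), so λ ≡ 0.
  x = λ² - 3 - 7 = 0 - 10 ≡ 1; y = λ·(3 - 1) - 7 ≡ 4. → (1, 4)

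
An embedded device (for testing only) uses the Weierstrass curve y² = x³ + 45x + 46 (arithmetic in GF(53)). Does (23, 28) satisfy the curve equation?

no

y² = 28² ≡ 42; x³ + 45x + 46 = 13248 ≡ 51 (mod 53). 42 ≠ 51.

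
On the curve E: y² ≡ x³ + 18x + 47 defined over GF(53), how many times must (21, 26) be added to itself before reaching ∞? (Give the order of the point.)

7

2P: tangent at (21, 26): λ = (3·21² + 18)/(2·26) ≡ 16/52. 52⁻¹ ≡ 52 (mod 53), so λ ≡ 16·52 ≡ 37.
  x = λ² - 21 - 21 = 1369 - 42 ≡ 2; y = λ·(21 - 2) - 26 ≡ 41. → (2, 41)
3P: (2, 41) + (21, 26). λ = (26 - 41)/(21 - 2) ≡ 38/19 mod 53. 19⁻¹ ≡ 14 (mod 53) since 19·14 = 266 ≡ 1, so λ ≡ 2.
  x = λ² - 2 - 21 = 4 - 23 ≡ 34; y = λ·(2 - 34) - 41 ≡ 1. → (34, 1)
4P: (34, 1) + (21, 26). λ = (26 - 1)/(21 - 34) ≡ 25/40 mod 53. 40⁻¹ ≡ 4 (mod 53), so λ ≡ 47.
  x = λ² - 34 - 21 = 2209 - 55 ≡ 34; y = λ·(34 - 34) - 1 ≡ 52. → (34, 52)
5P: (34, 52) + (21, 26). λ = (26 - 52)/(21 - 34) ≡ 27/40 mod 53. 40⁻¹ ≡ 4 (mod 53) since 40·4 = 160 ≡ 1, so λ ≡ 2.
  x = λ² - 34 - 21 = 4 - 55 ≡ 2; y = λ·(34 - 2) - 52 ≡ 12. → (2, 12)
6P: (2, 12) + (21, 26). λ = (26 - 12)/(21 - 2) ≡ 14/19 mod 53. 19⁻¹ ≡ 14 (mod 53), so λ ≡ 37.
  x = λ² - 2 - 21 = 1369 - 23 ≡ 21; y = λ·(2 - 21) - 12 ≡ 27. → (21, 27)
7P: (21, 27) + (21, 26): same x and y₁ ≡ -y₂, so the sum is ∞.
7P = ∞, so the order is 7.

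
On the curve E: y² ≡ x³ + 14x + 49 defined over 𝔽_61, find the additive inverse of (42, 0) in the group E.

-(42, 0) = (42, -0 mod 61) = (42, 0).

(42, 0)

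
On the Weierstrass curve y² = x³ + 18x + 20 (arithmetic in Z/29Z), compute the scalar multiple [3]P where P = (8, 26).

(7, 24)

Repeated addition: build up to 3P.
2P: tangent at (8, 26): λ = (3·8² + 18)/(2·26) ≡ 7/23. 23⁻¹ ≡ 24 (mod 29), so λ ≡ 7·24 ≡ 23.
  x = λ² - 8 - 8 = 529 - 16 ≡ 20; y = λ·(8 - 20) - 26 ≡ 17. → (20, 17)
3P: (20, 17) + (8, 26). λ = (26 - 17)/(8 - 20) ≡ 9/17 mod 29. 17⁻¹ ≡ 12 (mod 29) since 17·12 = 204 ≡ 1, so λ ≡ 21.
  x = λ² - 20 - 8 = 441 - 28 ≡ 7; y = λ·(20 - 7) - 17 ≡ 24. → (7, 24)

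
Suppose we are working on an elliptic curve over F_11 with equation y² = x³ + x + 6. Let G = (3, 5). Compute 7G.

(10, 2)

Double-and-add on 7 = (111)₂. Start with G = (3, 5) for the leading 1-bit.
double: tangent at (3, 5): λ = (3·3² + 1)/(2·5) ≡ 6/10. 10⁻¹ ≡ 10 (mod 11) since 10·10 = 100 ≡ 1, so λ ≡ 6·10 ≡ 5.
  x = λ² - 3 - 3 = 25 - 6 ≡ 8; y = λ·(3 - 8) - 5 ≡ 3. → (8, 3)
add G: (8, 3) + (3, 5). λ = (5 - 3)/(3 - 8) ≡ 2/6 mod 11. 6⁻¹ ≡ 2 (mod 11), so λ ≡ 4.
  x = λ² - 8 - 3 = 16 - 11 ≡ 5; y = λ·(8 - 5) - 3 ≡ 9. → (5, 9)
double: tangent at (5, 9): λ = (3·5² + 1)/(2·9) ≡ 10/7. 7⁻¹ ≡ 8 (mod 11), so λ ≡ 10·8 ≡ 3.
  x = λ² - 5 - 5 = 9 - 10 ≡ 10; y = λ·(5 - 10) - 9 ≡ 9. → (10, 9)
add G: (10, 9) + (3, 5). λ = (5 - 9)/(3 - 10) ≡ 7/4 mod 11. 4⁻¹ ≡ 3 (mod 11), so λ ≡ 10.
  x = λ² - 10 - 3 = 100 - 13 ≡ 10; y = λ·(10 - 10) - 9 ≡ 2. → (10, 2)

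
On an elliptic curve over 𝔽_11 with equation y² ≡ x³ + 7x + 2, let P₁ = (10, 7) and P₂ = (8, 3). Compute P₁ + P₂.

(10, 7) + (8, 3). λ = (3 - 7)/(8 - 10) ≡ 7/9 mod 11. 9⁻¹ ≡ 5 (mod 11) since 9·5 = 45 ≡ 1, so λ ≡ 2.
  x = λ² - 10 - 8 = 4 - 18 ≡ 8; y = λ·(10 - 8) - 7 ≡ 8. → (8, 8)

(8, 8)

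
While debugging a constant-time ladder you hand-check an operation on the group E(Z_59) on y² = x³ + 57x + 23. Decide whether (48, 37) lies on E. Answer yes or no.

y² = 37² ≡ 12; x³ + 57x + 23 = 113351 ≡ 12 (mod 59). 12 = 12.

yes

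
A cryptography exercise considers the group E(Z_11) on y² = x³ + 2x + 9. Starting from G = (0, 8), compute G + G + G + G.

(1, 10)

Repeated addition: build up to 4G.
2G: tangent at (0, 8): λ = (3·0² + 2)/(2·8) ≡ 2/5. 5⁻¹ ≡ 9 (mod 11), so λ ≡ 2·9 ≡ 7.
  x = λ² - 0 - 0 = 49 - 0 ≡ 5; y = λ·(0 - 5) - 8 ≡ 1. → (5, 1)
3G: (5, 1) + (0, 8). λ = (8 - 1)/(0 - 5) ≡ 7/6 mod 11. 6⁻¹ ≡ 2 (mod 11), so λ ≡ 3.
  x = λ² - 5 - 0 = 9 - 5 ≡ 4; y = λ·(5 - 4) - 1 ≡ 2. → (4, 2)
4G: (4, 2) + (0, 8). λ = (8 - 2)/(0 - 4) ≡ 6/7 mod 11. 7⁻¹ ≡ 8 (mod 11), so λ ≡ 4.
  x = λ² - 4 - 0 = 16 - 4 ≡ 1; y = λ·(4 - 1) - 2 ≡ 10. → (1, 10)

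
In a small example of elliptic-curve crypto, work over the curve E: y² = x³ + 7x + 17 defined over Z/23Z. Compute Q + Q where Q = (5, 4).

(16, 4)

tangent at (5, 4): λ = (3·5² + 7)/(2·4) ≡ 13/8. 8⁻¹ ≡ 3 (mod 23), so λ ≡ 13·3 ≡ 16.
  x = λ² - 5 - 5 = 256 - 10 ≡ 16; y = λ·(5 - 16) - 4 ≡ 4. → (16, 4)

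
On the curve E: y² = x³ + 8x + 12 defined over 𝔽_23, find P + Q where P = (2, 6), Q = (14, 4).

(0, 9)

(2, 6) + (14, 4). λ = (4 - 6)/(14 - 2) ≡ 21/12 mod 23. 12⁻¹ ≡ 2 (mod 23), so λ ≡ 19.
  x = λ² - 2 - 14 = 361 - 16 ≡ 0; y = λ·(2 - 0) - 6 ≡ 9. → (0, 9)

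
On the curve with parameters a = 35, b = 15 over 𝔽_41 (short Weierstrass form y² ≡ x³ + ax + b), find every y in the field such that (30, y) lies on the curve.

x³ + 35x + 15 = 28065 ≡ 21 (mod 41).
Square roots of 21 mod 41: 12 and 29 (since 12² = 144 ≡ 21).

12, 29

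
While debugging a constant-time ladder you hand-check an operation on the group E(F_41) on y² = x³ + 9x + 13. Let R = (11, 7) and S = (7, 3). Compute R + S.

(24, 21)

(11, 7) + (7, 3). λ = (3 - 7)/(7 - 11) ≡ 37/37 mod 41. 37⁻¹ ≡ 10 (mod 41), so λ ≡ 1.
  x = λ² - 11 - 7 = 1 - 18 ≡ 24; y = λ·(11 - 24) - 7 ≡ 21. → (24, 21)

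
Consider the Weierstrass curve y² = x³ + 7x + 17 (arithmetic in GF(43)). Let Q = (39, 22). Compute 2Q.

(23, 41)

tangent at (39, 22): λ = (3·39² + 7)/(2·22) ≡ 12/1. 1⁻¹ ≡ 1 (mod 43) since 1·1 = 1 ≡ 1, so λ ≡ 12·1 ≡ 12.
  x = λ² - 39 - 39 = 144 - 78 ≡ 23; y = λ·(39 - 23) - 22 ≡ 41. → (23, 41)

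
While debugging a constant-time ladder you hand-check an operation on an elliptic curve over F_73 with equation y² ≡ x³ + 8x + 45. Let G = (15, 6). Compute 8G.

(35, 35)

Repeated addition: build up to 8G.
2G: tangent at (15, 6): λ = (3·15² + 8)/(2·6) ≡ 26/12. 12⁻¹ ≡ 67 (mod 73), so λ ≡ 26·67 ≡ 63.
  x = λ² - 15 - 15 = 3969 - 30 ≡ 70; y = λ·(15 - 70) - 6 ≡ 33. → (70, 33)
3G: (70, 33) + (15, 6). λ = (6 - 33)/(15 - 70) ≡ 46/18 mod 73. 18⁻¹ ≡ 69 (mod 73), so λ ≡ 35.
  x = λ² - 70 - 15 = 1225 - 85 ≡ 45; y = λ·(70 - 45) - 33 ≡ 39. → (45, 39)
4G: (45, 39) + (15, 6). λ = (6 - 39)/(15 - 45) ≡ 40/43 mod 73. 43⁻¹ ≡ 17 (mod 73), so λ ≡ 23.
  x = λ² - 45 - 15 = 529 - 60 ≡ 31; y = λ·(45 - 31) - 39 ≡ 64. → (31, 64)
5G: (31, 64) + (15, 6). λ = (6 - 64)/(15 - 31) ≡ 15/57 mod 73. 57⁻¹ ≡ 41 (mod 73) since 57·41 = 2337 ≡ 1, so λ ≡ 31.
  x = λ² - 31 - 15 = 961 - 46 ≡ 39; y = λ·(31 - 39) - 64 ≡ 53. → (39, 53)
6G: (39, 53) + (15, 6). λ = (6 - 53)/(15 - 39) ≡ 26/49 mod 73. 49⁻¹ ≡ 3 (mod 73), so λ ≡ 5.
  x = λ² - 39 - 15 = 25 - 54 ≡ 44; y = λ·(39 - 44) - 53 ≡ 68. → (44, 68)
7G: (44, 68) + (15, 6). λ = (6 - 68)/(15 - 44) ≡ 11/44 mod 73. 44⁻¹ ≡ 5 (mod 73), so λ ≡ 55.
  x = λ² - 44 - 15 = 3025 - 59 ≡ 46; y = λ·(44 - 46) - 68 ≡ 41. → (46, 41)
8G: (46, 41) + (15, 6). λ = (6 - 41)/(15 - 46) ≡ 38/42 mod 73. 42⁻¹ ≡ 40 (mod 73) since 42·40 = 1680 ≡ 1, so λ ≡ 60.
  x = λ² - 46 - 15 = 3600 - 61 ≡ 35; y = λ·(46 - 35) - 41 ≡ 35. → (35, 35)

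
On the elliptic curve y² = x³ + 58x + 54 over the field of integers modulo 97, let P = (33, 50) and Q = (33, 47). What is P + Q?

O

The two points share x = 33 and their y-coordinates satisfy 50 + 47 ≡ 0 (mod 97), so they are inverses. Their sum is 𝒪.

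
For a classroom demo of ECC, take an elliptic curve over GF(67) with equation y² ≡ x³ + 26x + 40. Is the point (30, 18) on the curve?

no

y² = 18² ≡ 56; x³ + 26x + 40 = 27820 ≡ 15 (mod 67). 56 ≠ 15.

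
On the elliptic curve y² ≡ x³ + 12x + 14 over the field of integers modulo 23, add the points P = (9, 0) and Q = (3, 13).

(9, 0) + (3, 13). λ = (13 - 0)/(3 - 9) ≡ 13/17 mod 23. 17⁻¹ ≡ 19 (mod 23) since 17·19 = 323 ≡ 1, so λ ≡ 17.
  x = λ² - 9 - 3 = 289 - 12 ≡ 1; y = λ·(9 - 1) - 0 ≡ 21. → (1, 21)

(1, 21)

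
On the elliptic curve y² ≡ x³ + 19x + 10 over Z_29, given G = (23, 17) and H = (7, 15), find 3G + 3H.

(12, 20)

First 3G:
Repeated addition: build up to 3G.
2G: tangent at (23, 17): λ = (3·23² + 19)/(2·17) ≡ 11/5. 5⁻¹ ≡ 6 (mod 29), so λ ≡ 11·6 ≡ 8.
  x = λ² - 23 - 23 = 64 - 46 ≡ 18; y = λ·(23 - 18) - 17 ≡ 23. → (18, 23)
3G: (18, 23) + (23, 17). λ = (17 - 23)/(23 - 18) ≡ 23/5 mod 29. 5⁻¹ ≡ 6 (mod 29), so λ ≡ 22.
  x = λ² - 18 - 23 = 484 - 41 ≡ 8; y = λ·(18 - 8) - 23 ≡ 23. → (8, 23)
3G = (8, 23).
Next 3H:
Repeated addition: build up to 3H.
2H: tangent at (7, 15): λ = (3·7² + 19)/(2·15) ≡ 21/1. 1⁻¹ ≡ 1 (mod 29) since 1·1 = 1 ≡ 1, so λ ≡ 21·1 ≡ 21.
  x = λ² - 7 - 7 = 441 - 14 ≡ 21; y = λ·(7 - 21) - 15 ≡ 10. → (21, 10)
3H: (21, 10) + (7, 15). λ = (15 - 10)/(7 - 21) ≡ 5/15 mod 29. 15⁻¹ ≡ 2 (mod 29) since 15·2 = 30 ≡ 1, so λ ≡ 10.
  x = λ² - 21 - 7 = 100 - 28 ≡ 14; y = λ·(21 - 14) - 10 ≡ 2. → (14, 2)
3H = (14, 2).
Finally 3G + 3H:
(8, 23) + (14, 2). λ = (2 - 23)/(14 - 8) ≡ 8/6 mod 29. 6⁻¹ ≡ 5 (mod 29) since 6·5 = 30 ≡ 1, so λ ≡ 11.
  x = λ² - 8 - 14 = 121 - 22 ≡ 12; y = λ·(8 - 12) - 23 ≡ 20. → (12, 20)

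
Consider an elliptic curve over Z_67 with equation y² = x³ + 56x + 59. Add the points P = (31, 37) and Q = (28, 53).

(31, 37) + (28, 53). λ = (53 - 37)/(28 - 31) ≡ 16/64 mod 67. 64⁻¹ ≡ 22 (mod 67) since 64·22 = 1408 ≡ 1, so λ ≡ 17.
  x = λ² - 31 - 28 = 289 - 59 ≡ 29; y = λ·(31 - 29) - 37 ≡ 64. → (29, 64)

(29, 64)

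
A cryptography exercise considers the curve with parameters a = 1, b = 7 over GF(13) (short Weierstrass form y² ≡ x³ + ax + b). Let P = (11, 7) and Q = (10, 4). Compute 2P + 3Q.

First 2P:
Repeated addition: build up to 2P.
2P: tangent at (11, 7): λ = (3·11² + 1)/(2·7) ≡ 0/1. 1⁻¹ ≡ 1 (mod 13) since 1·1 = 1 ≡ 1, so λ ≡ 0·1 ≡ 0.
  x = λ² - 11 - 11 = 0 - 22 ≡ 4; y = λ·(11 - 4) - 7 ≡ 6. → (4, 6)
2P = (4, 6).
Next 3Q:
Repeated addition: build up to 3Q.
2Q: tangent at (10, 4): λ = (3·10² + 1)/(2·4) ≡ 2/8. 8⁻¹ ≡ 5 (mod 13) since 8·5 = 40 ≡ 1, so λ ≡ 2·5 ≡ 10.
  x = λ² - 10 - 10 = 100 - 20 ≡ 2; y = λ·(10 - 2) - 4 ≡ 11. → (2, 11)
3Q: (2, 11) + (10, 4). λ = (4 - 11)/(10 - 2) ≡ 6/8 mod 13. 8⁻¹ ≡ 5 (mod 13) since 8·5 = 40 ≡ 1, so λ ≡ 4.
  x = λ² - 2 - 10 = 16 - 12 ≡ 4; y = λ·(2 - 4) - 11 ≡ 7. → (4, 7)
3Q = (4, 7).
Finally 2P + 3Q:
(4, 6) + (4, 7): same x and y₁ ≡ -y₂, so the sum is ∞.

O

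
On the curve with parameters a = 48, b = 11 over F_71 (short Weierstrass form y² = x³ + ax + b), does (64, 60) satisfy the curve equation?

no

y² = 60² ≡ 50; x³ + 48x + 11 = 265227 ≡ 42 (mod 71). 50 ≠ 42.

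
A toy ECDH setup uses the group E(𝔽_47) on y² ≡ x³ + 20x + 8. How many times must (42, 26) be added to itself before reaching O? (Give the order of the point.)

2P: tangent at (42, 26): λ = (3·42² + 20)/(2·26) ≡ 1/5. 5⁻¹ ≡ 19 (mod 47), so λ ≡ 1·19 ≡ 19.
  x = λ² - 42 - 42 = 361 - 84 ≡ 42; y = λ·(42 - 42) - 26 ≡ 21. → (42, 21)
3P: (42, 21) + (42, 26): same x and y₁ ≡ -y₂, so the sum is O.
3P = O, so the order is 3.

3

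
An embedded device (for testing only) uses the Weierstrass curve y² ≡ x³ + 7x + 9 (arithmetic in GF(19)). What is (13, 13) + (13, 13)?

(0, 16)

tangent at (13, 13): λ = (3·13² + 7)/(2·13) ≡ 1/7. 7⁻¹ ≡ 11 (mod 19), so λ ≡ 1·11 ≡ 11.
  x = λ² - 13 - 13 = 121 - 26 ≡ 0; y = λ·(13 - 0) - 13 ≡ 16. → (0, 16)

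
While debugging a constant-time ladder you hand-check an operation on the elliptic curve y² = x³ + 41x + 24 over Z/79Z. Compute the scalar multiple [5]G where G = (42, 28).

(73, 6)

Repeated addition: build up to 5G.
2G: tangent at (42, 28): λ = (3·42² + 41)/(2·28) ≡ 40/56. 56⁻¹ ≡ 24 (mod 79), so λ ≡ 40·24 ≡ 12.
  x = λ² - 42 - 42 = 144 - 84 ≡ 60; y = λ·(42 - 60) - 28 ≡ 72. → (60, 72)
3G: (60, 72) + (42, 28). λ = (28 - 72)/(42 - 60) ≡ 35/61 mod 79. 61⁻¹ ≡ 57 (mod 79) since 61·57 = 3477 ≡ 1, so λ ≡ 20.
  x = λ² - 60 - 42 = 400 - 102 ≡ 61; y = λ·(60 - 61) - 72 ≡ 66. → (61, 66)
4G: (61, 66) + (42, 28). λ = (28 - 66)/(42 - 61) ≡ 41/60 mod 79. 60⁻¹ ≡ 54 (mod 79) since 60·54 = 3240 ≡ 1, so λ ≡ 2.
  x = λ² - 61 - 42 = 4 - 103 ≡ 59; y = λ·(61 - 59) - 66 ≡ 17. → (59, 17)
5G: (59, 17) + (42, 28). λ = (28 - 17)/(42 - 59) ≡ 11/62 mod 79. 62⁻¹ ≡ 65 (mod 79), so λ ≡ 4.
  x = λ² - 59 - 42 = 16 - 101 ≡ 73; y = λ·(59 - 73) - 17 ≡ 6. → (73, 6)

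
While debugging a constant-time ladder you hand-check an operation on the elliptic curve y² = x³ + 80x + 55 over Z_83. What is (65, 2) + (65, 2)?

(66, 67)

tangent at (65, 2): λ = (3·65² + 80)/(2·2) ≡ 56/4. 4⁻¹ ≡ 21 (mod 83) since 4·21 = 84 ≡ 1, so λ ≡ 56·21 ≡ 14.
  x = λ² - 65 - 65 = 196 - 130 ≡ 66; y = λ·(65 - 66) - 2 ≡ 67. → (66, 67)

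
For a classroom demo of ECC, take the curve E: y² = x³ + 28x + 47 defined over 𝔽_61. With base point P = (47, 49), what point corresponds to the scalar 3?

(41, 37)

Repeated addition: build up to 3P.
2P: tangent at (47, 49): λ = (3·47² + 28)/(2·49) ≡ 6/37. 37⁻¹ ≡ 33 (mod 61), so λ ≡ 6·33 ≡ 15.
  x = λ² - 47 - 47 = 225 - 94 ≡ 9; y = λ·(47 - 9) - 49 ≡ 33. → (9, 33)
3P: (9, 33) + (47, 49). λ = (49 - 33)/(47 - 9) ≡ 16/38 mod 61. 38⁻¹ ≡ 53 (mod 61) since 38·53 = 2014 ≡ 1, so λ ≡ 55.
  x = λ² - 9 - 47 = 3025 - 56 ≡ 41; y = λ·(9 - 41) - 33 ≡ 37. → (41, 37)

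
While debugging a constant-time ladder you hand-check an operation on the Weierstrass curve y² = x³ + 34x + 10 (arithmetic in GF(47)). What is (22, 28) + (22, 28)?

(7, 36)

tangent at (22, 28): λ = (3·22² + 34)/(2·28) ≡ 29/9. 9⁻¹ ≡ 21 (mod 47) since 9·21 = 189 ≡ 1, so λ ≡ 29·21 ≡ 45.
  x = λ² - 22 - 22 = 2025 - 44 ≡ 7; y = λ·(22 - 7) - 28 ≡ 36. → (7, 36)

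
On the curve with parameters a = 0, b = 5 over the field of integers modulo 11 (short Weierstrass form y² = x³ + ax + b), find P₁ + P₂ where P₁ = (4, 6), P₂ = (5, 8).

(6, 1)

(4, 6) + (5, 8). λ = (8 - 6)/(5 - 4) ≡ 2/1 mod 11. 1⁻¹ ≡ 1 (mod 11) since 1·1 = 1 ≡ 1, so λ ≡ 2.
  x = λ² - 4 - 5 = 4 - 9 ≡ 6; y = λ·(4 - 6) - 6 ≡ 1. → (6, 1)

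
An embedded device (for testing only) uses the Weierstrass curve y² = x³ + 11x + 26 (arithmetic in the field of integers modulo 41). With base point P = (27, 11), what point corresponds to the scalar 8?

Double-and-add on 8 = (1000)₂. Start with P = (27, 11) for the leading 1-bit.
double: tangent at (27, 11): λ = (3·27² + 11)/(2·11) ≡ 25/22. 22⁻¹ ≡ 28 (mod 41), so λ ≡ 25·28 ≡ 3.
  x = λ² - 27 - 27 = 9 - 54 ≡ 37; y = λ·(27 - 37) - 11 ≡ 0. → (37, 0)
double: (37, 0) + (37, 0): same x and y₁ ≡ -y₂, so the sum is the point at infinity.
double: the point at infinity + the point at infinity = the point at infinity (identity).

O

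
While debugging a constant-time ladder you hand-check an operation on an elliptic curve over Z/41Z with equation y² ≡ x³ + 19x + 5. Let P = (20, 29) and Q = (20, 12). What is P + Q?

O

The two points share x = 20 and their y-coordinates satisfy 29 + 12 ≡ 0 (mod 41), so they are inverses. Their sum is O.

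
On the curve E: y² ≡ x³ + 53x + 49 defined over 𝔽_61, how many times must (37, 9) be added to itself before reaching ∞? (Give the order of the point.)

5

2P: tangent at (37, 9): λ = (3·37² + 53)/(2·9) ≡ 12/18. 18⁻¹ ≡ 17 (mod 61) since 18·17 = 306 ≡ 1, so λ ≡ 12·17 ≡ 21.
  x = λ² - 37 - 37 = 441 - 74 ≡ 1; y = λ·(37 - 1) - 9 ≡ 15. → (1, 15)
3P: (1, 15) + (37, 9). λ = (9 - 15)/(37 - 1) ≡ 55/36 mod 61. 36⁻¹ ≡ 39 (mod 61), so λ ≡ 10.
  x = λ² - 1 - 37 = 100 - 38 ≡ 1; y = λ·(1 - 1) - 15 ≡ 46. → (1, 46)
4P: (1, 46) + (37, 9). λ = (9 - 46)/(37 - 1) ≡ 24/36 mod 61. 36⁻¹ ≡ 39 (mod 61), so λ ≡ 21.
  x = λ² - 1 - 37 = 441 - 38 ≡ 37; y = λ·(1 - 37) - 46 ≡ 52. → (37, 52)
5P: (37, 52) + (37, 9): same x and y₁ ≡ -y₂, so the sum is ∞.
5P = ∞, so the order is 5.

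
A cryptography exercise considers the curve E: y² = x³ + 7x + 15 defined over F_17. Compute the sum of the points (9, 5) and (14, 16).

(9, 5) + (14, 16). λ = (16 - 5)/(14 - 9) ≡ 11/5 mod 17. 5⁻¹ ≡ 7 (mod 17), so λ ≡ 9.
  x = λ² - 9 - 14 = 81 - 23 ≡ 7; y = λ·(9 - 7) - 5 ≡ 13. → (7, 13)

(7, 13)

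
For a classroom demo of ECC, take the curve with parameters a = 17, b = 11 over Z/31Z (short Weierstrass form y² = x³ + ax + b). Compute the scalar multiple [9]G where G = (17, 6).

Repeated addition: build up to 9G.
2G: tangent at (17, 6): λ = (3·17² + 17)/(2·6) ≡ 16/12. 12⁻¹ ≡ 13 (mod 31), so λ ≡ 16·13 ≡ 22.
  x = λ² - 17 - 17 = 484 - 34 ≡ 16; y = λ·(17 - 16) - 6 ≡ 16. → (16, 16)
3G: (16, 16) + (17, 6). λ = (6 - 16)/(17 - 16) ≡ 21/1 mod 31. 1⁻¹ ≡ 1 (mod 31), so λ ≡ 21.
  x = λ² - 16 - 17 = 441 - 33 ≡ 5; y = λ·(16 - 5) - 16 ≡ 29. → (5, 29)
4G: (5, 29) + (17, 6). λ = (6 - 29)/(17 - 5) ≡ 8/12 mod 31. 12⁻¹ ≡ 13 (mod 31) since 12·13 = 156 ≡ 1, so λ ≡ 11.
  x = λ² - 5 - 17 = 121 - 22 ≡ 6; y = λ·(5 - 6) - 29 ≡ 22. → (6, 22)
5G: (6, 22) + (17, 6). λ = (6 - 22)/(17 - 6) ≡ 15/11 mod 31. 11⁻¹ ≡ 17 (mod 31), so λ ≡ 7.
  x = λ² - 6 - 17 = 49 - 23 ≡ 26; y = λ·(6 - 26) - 22 ≡ 24. → (26, 24)
6G: (26, 24) + (17, 6). λ = (6 - 24)/(17 - 26) ≡ 13/22 mod 31. 22⁻¹ ≡ 24 (mod 31), so λ ≡ 2.
  x = λ² - 26 - 17 = 4 - 43 ≡ 23; y = λ·(26 - 23) - 24 ≡ 13. → (23, 13)
7G: (23, 13) + (17, 6). λ = (6 - 13)/(17 - 23) ≡ 24/25 mod 31. 25⁻¹ ≡ 5 (mod 31) since 25·5 = 125 ≡ 1, so λ ≡ 27.
  x = λ² - 23 - 17 = 729 - 40 ≡ 7; y = λ·(23 - 7) - 13 ≡ 16. → (7, 16)
8G: (7, 16) + (17, 6). λ = (6 - 16)/(17 - 7) ≡ 21/10 mod 31. 10⁻¹ ≡ 28 (mod 31) since 10·28 = 280 ≡ 1, so λ ≡ 30.
  x = λ² - 7 - 17 = 900 - 24 ≡ 8; y = λ·(7 - 8) - 16 ≡ 16. → (8, 16)
9G: (8, 16) + (17, 6). λ = (6 - 16)/(17 - 8) ≡ 21/9 mod 31. 9⁻¹ ≡ 7 (mod 31), so λ ≡ 23.
  x = λ² - 8 - 17 = 529 - 25 ≡ 8; y = λ·(8 - 8) - 16 ≡ 15. → (8, 15)

(8, 15)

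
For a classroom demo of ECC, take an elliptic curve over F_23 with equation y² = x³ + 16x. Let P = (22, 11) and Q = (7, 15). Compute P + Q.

(22, 11) + (7, 15). λ = (15 - 11)/(7 - 22) ≡ 4/8 mod 23. 8⁻¹ ≡ 3 (mod 23), so λ ≡ 12.
  x = λ² - 22 - 7 = 144 - 29 ≡ 0; y = λ·(22 - 0) - 11 ≡ 0. → (0, 0)

(0, 0)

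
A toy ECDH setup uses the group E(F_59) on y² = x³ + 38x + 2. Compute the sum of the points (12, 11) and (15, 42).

(47, 1)

(12, 11) + (15, 42). λ = (42 - 11)/(15 - 12) ≡ 31/3 mod 59. 3⁻¹ ≡ 20 (mod 59), so λ ≡ 30.
  x = λ² - 12 - 15 = 900 - 27 ≡ 47; y = λ·(12 - 47) - 11 ≡ 1. → (47, 1)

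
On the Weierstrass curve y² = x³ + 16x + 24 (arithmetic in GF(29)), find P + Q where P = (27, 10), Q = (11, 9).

(27, 10) + (11, 9). λ = (9 - 10)/(11 - 27) ≡ 28/13 mod 29. 13⁻¹ ≡ 9 (mod 29), so λ ≡ 20.
  x = λ² - 27 - 11 = 400 - 38 ≡ 14; y = λ·(27 - 14) - 10 ≡ 18. → (14, 18)

(14, 18)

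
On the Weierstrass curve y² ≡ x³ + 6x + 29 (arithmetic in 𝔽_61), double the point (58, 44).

tangent at (58, 44): λ = (3·58² + 6)/(2·44) ≡ 33/27. 27⁻¹ ≡ 52 (mod 61) since 27·52 = 1404 ≡ 1, so λ ≡ 33·52 ≡ 8.
  x = λ² - 58 - 58 = 64 - 116 ≡ 9; y = λ·(58 - 9) - 44 ≡ 43. → (9, 43)

(9, 43)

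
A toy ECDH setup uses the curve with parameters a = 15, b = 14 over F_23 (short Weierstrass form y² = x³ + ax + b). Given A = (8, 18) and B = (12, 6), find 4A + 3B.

(7, 18)

First 4A:
Repeated addition: build up to 4A.
2A: tangent at (8, 18): λ = (3·8² + 15)/(2·18) ≡ 0/13. 13⁻¹ ≡ 16 (mod 23) since 13·16 = 208 ≡ 1, so λ ≡ 0·16 ≡ 0.
  x = λ² - 8 - 8 = 0 - 16 ≡ 7; y = λ·(8 - 7) - 18 ≡ 5. → (7, 5)
3A: (7, 5) + (8, 18). λ = (18 - 5)/(8 - 7) ≡ 13/1 mod 23. 1⁻¹ ≡ 1 (mod 23), so λ ≡ 13.
  x = λ² - 7 - 8 = 169 - 15 ≡ 16; y = λ·(7 - 16) - 5 ≡ 16. → (16, 16)
4A: (16, 16) + (8, 18). λ = (18 - 16)/(8 - 16) ≡ 2/15 mod 23. 15⁻¹ ≡ 20 (mod 23) since 15·20 = 300 ≡ 1, so λ ≡ 17.
  x = λ² - 16 - 8 = 289 - 24 ≡ 12; y = λ·(16 - 12) - 16 ≡ 6. → (12, 6)
4A = (12, 6).
Next 3B:
Repeated addition: build up to 3B.
2B: tangent at (12, 6): λ = (3·12² + 15)/(2·6) ≡ 10/12. 12⁻¹ ≡ 2 (mod 23), so λ ≡ 10·2 ≡ 20.
  x = λ² - 12 - 12 = 400 - 24 ≡ 8; y = λ·(12 - 8) - 6 ≡ 5. → (8, 5)
3B: (8, 5) + (12, 6). λ = (6 - 5)/(12 - 8) ≡ 1/4 mod 23. 4⁻¹ ≡ 6 (mod 23), so λ ≡ 6.
  x = λ² - 8 - 12 = 36 - 20 ≡ 16; y = λ·(8 - 16) - 5 ≡ 16. → (16, 16)
3B = (16, 16).
Finally 4A + 3B:
(12, 6) + (16, 16). λ = (16 - 6)/(16 - 12) ≡ 10/4 mod 23. 4⁻¹ ≡ 6 (mod 23), so λ ≡ 14.
  x = λ² - 12 - 16 = 196 - 28 ≡ 7; y = λ·(12 - 7) - 6 ≡ 18. → (7, 18)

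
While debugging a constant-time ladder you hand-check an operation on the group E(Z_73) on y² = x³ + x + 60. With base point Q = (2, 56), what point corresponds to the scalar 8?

Repeated addition: build up to 8Q.
2Q: tangent at (2, 56): λ = (3·2² + 1)/(2·56) ≡ 13/39. 39⁻¹ ≡ 15 (mod 73), so λ ≡ 13·15 ≡ 49.
  x = λ² - 2 - 2 = 2401 - 4 ≡ 61; y = λ·(2 - 61) - 56 ≡ 46. → (61, 46)
3Q: (61, 46) + (2, 56). λ = (56 - 46)/(2 - 61) ≡ 10/14 mod 73. 14⁻¹ ≡ 47 (mod 73) since 14·47 = 658 ≡ 1, so λ ≡ 32.
  x = λ² - 61 - 2 = 1024 - 63 ≡ 12; y = λ·(61 - 12) - 46 ≡ 62. → (12, 62)
4Q: (12, 62) + (2, 56). λ = (56 - 62)/(2 - 12) ≡ 67/63 mod 73. 63⁻¹ ≡ 51 (mod 73) since 63·51 = 3213 ≡ 1, so λ ≡ 59.
  x = λ² - 12 - 2 = 3481 - 14 ≡ 36; y = λ·(12 - 36) - 62 ≡ 55. → (36, 55)
5Q: (36, 55) + (2, 56). λ = (56 - 55)/(2 - 36) ≡ 1/39 mod 73. 39⁻¹ ≡ 15 (mod 73) since 39·15 = 585 ≡ 1, so λ ≡ 15.
  x = λ² - 36 - 2 = 225 - 38 ≡ 41; y = λ·(36 - 41) - 55 ≡ 16. → (41, 16)
6Q: (41, 16) + (2, 56). λ = (56 - 16)/(2 - 41) ≡ 40/34 mod 73. 34⁻¹ ≡ 58 (mod 73), so λ ≡ 57.
  x = λ² - 41 - 2 = 3249 - 43 ≡ 67; y = λ·(41 - 67) - 16 ≡ 35. → (67, 35)
7Q: (67, 35) + (2, 56). λ = (56 - 35)/(2 - 67) ≡ 21/8 mod 73. 8⁻¹ ≡ 64 (mod 73) since 8·64 = 512 ≡ 1, so λ ≡ 30.
  x = λ² - 67 - 2 = 900 - 69 ≡ 28; y = λ·(67 - 28) - 35 ≡ 40. → (28, 40)
8Q: (28, 40) + (2, 56). λ = (56 - 40)/(2 - 28) ≡ 16/47 mod 73. 47⁻¹ ≡ 14 (mod 73) since 47·14 = 658 ≡ 1, so λ ≡ 5.
  x = λ² - 28 - 2 = 25 - 30 ≡ 68; y = λ·(28 - 68) - 40 ≡ 52. → (68, 52)

(68, 52)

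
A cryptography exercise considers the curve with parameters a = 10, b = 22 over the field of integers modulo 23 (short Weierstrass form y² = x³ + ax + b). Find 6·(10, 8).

Write Q = (10, 8).
Repeated addition: build up to 6Q.
2Q: tangent at (10, 8): λ = (3·10² + 10)/(2·8) ≡ 11/16. 16⁻¹ ≡ 13 (mod 23) since 16·13 = 208 ≡ 1, so λ ≡ 11·13 ≡ 5.
  x = λ² - 10 - 10 = 25 - 20 ≡ 5; y = λ·(10 - 5) - 8 ≡ 17. → (5, 17)
3Q: (5, 17) + (10, 8). λ = (8 - 17)/(10 - 5) ≡ 14/5 mod 23. 5⁻¹ ≡ 14 (mod 23) since 5·14 = 70 ≡ 1, so λ ≡ 12.
  x = λ² - 5 - 10 = 144 - 15 ≡ 14; y = λ·(5 - 14) - 17 ≡ 13. → (14, 13)
4Q: (14, 13) + (10, 8). λ = (8 - 13)/(10 - 14) ≡ 18/19 mod 23. 19⁻¹ ≡ 17 (mod 23), so λ ≡ 7.
  x = λ² - 14 - 10 = 49 - 24 ≡ 2; y = λ·(14 - 2) - 13 ≡ 2. → (2, 2)
5Q: (2, 2) + (10, 8). λ = (8 - 2)/(10 - 2) ≡ 6/8 mod 23. 8⁻¹ ≡ 3 (mod 23) since 8·3 = 24 ≡ 1, so λ ≡ 18.
  x = λ² - 2 - 10 = 324 - 12 ≡ 13; y = λ·(2 - 13) - 2 ≡ 7. → (13, 7)
6Q: (13, 7) + (10, 8). λ = (8 - 7)/(10 - 13) ≡ 1/20 mod 23. 20⁻¹ ≡ 15 (mod 23), so λ ≡ 15.
  x = λ² - 13 - 10 = 225 - 23 ≡ 18; y = λ·(13 - 18) - 7 ≡ 10. → (18, 10)

(18, 10)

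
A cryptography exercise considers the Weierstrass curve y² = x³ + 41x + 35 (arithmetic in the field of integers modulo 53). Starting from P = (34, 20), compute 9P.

(32, 6)

Repeated addition: build up to 9P.
2P: tangent at (34, 20): λ = (3·34² + 41)/(2·20) ≡ 11/40. 40⁻¹ ≡ 4 (mod 53) since 40·4 = 160 ≡ 1, so λ ≡ 11·4 ≡ 44.
  x = λ² - 34 - 34 = 1936 - 68 ≡ 13; y = λ·(34 - 13) - 20 ≡ 3. → (13, 3)
3P: (13, 3) + (34, 20). λ = (20 - 3)/(34 - 13) ≡ 17/21 mod 53. 21⁻¹ ≡ 48 (mod 53), so λ ≡ 21.
  x = λ² - 13 - 34 = 441 - 47 ≡ 23; y = λ·(13 - 23) - 3 ≡ 52. → (23, 52)
4P: (23, 52) + (34, 20). λ = (20 - 52)/(34 - 23) ≡ 21/11 mod 53. 11⁻¹ ≡ 29 (mod 53) since 11·29 = 319 ≡ 1, so λ ≡ 26.
  x = λ² - 23 - 34 = 676 - 57 ≡ 36; y = λ·(23 - 36) - 52 ≡ 34. → (36, 34)
5P: (36, 34) + (34, 20). λ = (20 - 34)/(34 - 36) ≡ 39/51 mod 53. 51⁻¹ ≡ 26 (mod 53), so λ ≡ 7.
  x = λ² - 36 - 34 = 49 - 70 ≡ 32; y = λ·(36 - 32) - 34 ≡ 47. → (32, 47)
6P: (32, 47) + (34, 20). λ = (20 - 47)/(34 - 32) ≡ 26/2 mod 53. 2⁻¹ ≡ 27 (mod 53) since 2·27 = 54 ≡ 1, so λ ≡ 13.
  x = λ² - 32 - 34 = 169 - 66 ≡ 50; y = λ·(32 - 50) - 47 ≡ 37. → (50, 37)
7P: (50, 37) + (34, 20). λ = (20 - 37)/(34 - 50) ≡ 36/37 mod 53. 37⁻¹ ≡ 43 (mod 53), so λ ≡ 11.
  x = λ² - 50 - 34 = 121 - 84 ≡ 37; y = λ·(50 - 37) - 37 ≡ 0. → (37, 0)
8P: (37, 0) + (34, 20). λ = (20 - 0)/(34 - 37) ≡ 20/50 mod 53. 50⁻¹ ≡ 35 (mod 53), so λ ≡ 11.
  x = λ² - 37 - 34 = 121 - 71 ≡ 50; y = λ·(37 - 50) - 0 ≡ 16. → (50, 16)
9P: (50, 16) + (34, 20). λ = (20 - 16)/(34 - 50) ≡ 4/37 mod 53. 37⁻¹ ≡ 43 (mod 53) since 37·43 = 1591 ≡ 1, so λ ≡ 13.
  x = λ² - 50 - 34 = 169 - 84 ≡ 32; y = λ·(50 - 32) - 16 ≡ 6. → (32, 6)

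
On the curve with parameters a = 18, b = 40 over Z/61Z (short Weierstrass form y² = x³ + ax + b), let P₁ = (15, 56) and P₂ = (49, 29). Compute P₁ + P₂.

(15, 56) + (49, 29). λ = (29 - 56)/(49 - 15) ≡ 34/34 mod 61. 34⁻¹ ≡ 9 (mod 61) since 34·9 = 306 ≡ 1, so λ ≡ 1.
  x = λ² - 15 - 49 = 1 - 64 ≡ 59; y = λ·(15 - 59) - 56 ≡ 22. → (59, 22)

(59, 22)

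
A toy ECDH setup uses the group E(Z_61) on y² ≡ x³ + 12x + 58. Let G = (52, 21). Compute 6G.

Repeated addition: build up to 6G.
2G: tangent at (52, 21): λ = (3·52² + 12)/(2·21) ≡ 11/42. 42⁻¹ ≡ 16 (mod 61) since 42·16 = 672 ≡ 1, so λ ≡ 11·16 ≡ 54.
  x = λ² - 52 - 52 = 2916 - 104 ≡ 6; y = λ·(52 - 6) - 21 ≡ 23. → (6, 23)
3G: (6, 23) + (52, 21). λ = (21 - 23)/(52 - 6) ≡ 59/46 mod 61. 46⁻¹ ≡ 4 (mod 61), so λ ≡ 53.
  x = λ² - 6 - 52 = 2809 - 58 ≡ 6; y = λ·(6 - 6) - 23 ≡ 38. → (6, 38)
4G: (6, 38) + (52, 21). λ = (21 - 38)/(52 - 6) ≡ 44/46 mod 61. 46⁻¹ ≡ 4 (mod 61) since 46·4 = 184 ≡ 1, so λ ≡ 54.
  x = λ² - 6 - 52 = 2916 - 58 ≡ 52; y = λ·(6 - 52) - 38 ≡ 40. → (52, 40)
5G: (52, 40) + (52, 21): same x and y₁ ≡ -y₂, so the sum is O.
6G: O + (52, 21) = (52, 21) (identity).

(52, 21)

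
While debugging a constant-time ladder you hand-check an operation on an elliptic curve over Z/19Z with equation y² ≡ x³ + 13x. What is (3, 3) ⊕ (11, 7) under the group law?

(10, 3)

(3, 3) + (11, 7). λ = (7 - 3)/(11 - 3) ≡ 4/8 mod 19. 8⁻¹ ≡ 12 (mod 19), so λ ≡ 10.
  x = λ² - 3 - 11 = 100 - 14 ≡ 10; y = λ·(3 - 10) - 3 ≡ 3. → (10, 3)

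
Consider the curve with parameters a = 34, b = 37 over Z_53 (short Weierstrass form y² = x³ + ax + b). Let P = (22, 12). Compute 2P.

(16, 15)

tangent at (22, 12): λ = (3·22² + 34)/(2·12) ≡ 2/24. 24⁻¹ ≡ 42 (mod 53), so λ ≡ 2·42 ≡ 31.
  x = λ² - 22 - 22 = 961 - 44 ≡ 16; y = λ·(22 - 16) - 12 ≡ 15. → (16, 15)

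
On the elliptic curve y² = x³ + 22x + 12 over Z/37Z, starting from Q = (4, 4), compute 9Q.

(21, 2)

Repeated addition: build up to 9Q.
2Q: tangent at (4, 4): λ = (3·4² + 22)/(2·4) ≡ 33/8. 8⁻¹ ≡ 14 (mod 37), so λ ≡ 33·14 ≡ 18.
  x = λ² - 4 - 4 = 324 - 8 ≡ 20; y = λ·(4 - 20) - 4 ≡ 4. → (20, 4)
3Q: (20, 4) + (4, 4). λ = (4 - 4)/(4 - 20) ≡ 0/21 mod 37. 21⁻¹ ≡ 30 (mod 37), so λ ≡ 0.
  x = λ² - 20 - 4 = 0 - 24 ≡ 13; y = λ·(20 - 13) - 4 ≡ 33. → (13, 33)
4Q: (13, 33) + (4, 4). λ = (4 - 33)/(4 - 13) ≡ 8/28 mod 37. 28⁻¹ ≡ 4 (mod 37) since 28·4 = 112 ≡ 1, so λ ≡ 32.
  x = λ² - 13 - 4 = 1024 - 17 ≡ 8; y = λ·(13 - 8) - 33 ≡ 16. → (8, 16)
5Q: (8, 16) + (4, 4). λ = (4 - 16)/(4 - 8) ≡ 25/33 mod 37. 33⁻¹ ≡ 9 (mod 37) since 33·9 = 297 ≡ 1, so λ ≡ 3.
  x = λ² - 8 - 4 = 9 - 12 ≡ 34; y = λ·(8 - 34) - 16 ≡ 17. → (34, 17)
6Q: (34, 17) + (4, 4). λ = (4 - 17)/(4 - 34) ≡ 24/7 mod 37. 7⁻¹ ≡ 16 (mod 37) since 7·16 = 112 ≡ 1, so λ ≡ 14.
  x = λ² - 34 - 4 = 196 - 38 ≡ 10; y = λ·(34 - 10) - 17 ≡ 23. → (10, 23)
7Q: (10, 23) + (4, 4). λ = (4 - 23)/(4 - 10) ≡ 18/31 mod 37. 31⁻¹ ≡ 6 (mod 37), so λ ≡ 34.
  x = λ² - 10 - 4 = 1156 - 14 ≡ 32; y = λ·(10 - 32) - 23 ≡ 6. → (32, 6)
8Q: (32, 6) + (4, 4). λ = (4 - 6)/(4 - 32) ≡ 35/9 mod 37. 9⁻¹ ≡ 33 (mod 37), so λ ≡ 8.
  x = λ² - 32 - 4 = 64 - 36 ≡ 28; y = λ·(32 - 28) - 6 ≡ 26. → (28, 26)
9Q: (28, 26) + (4, 4). λ = (4 - 26)/(4 - 28) ≡ 15/13 mod 37. 13⁻¹ ≡ 20 (mod 37), so λ ≡ 4.
  x = λ² - 28 - 4 = 16 - 32 ≡ 21; y = λ·(28 - 21) - 26 ≡ 2. → (21, 2)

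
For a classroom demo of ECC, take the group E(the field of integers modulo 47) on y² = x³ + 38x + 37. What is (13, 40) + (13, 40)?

(25, 31)

tangent at (13, 40): λ = (3·13² + 38)/(2·40) ≡ 28/33. 33⁻¹ ≡ 10 (mod 47), so λ ≡ 28·10 ≡ 45.
  x = λ² - 13 - 13 = 2025 - 26 ≡ 25; y = λ·(13 - 25) - 40 ≡ 31. → (25, 31)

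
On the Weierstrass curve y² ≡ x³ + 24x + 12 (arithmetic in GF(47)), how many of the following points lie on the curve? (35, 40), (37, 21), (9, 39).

(35, 40): 40² ≡ 2, rhs ≡ 17 → off.
(37, 21): 21² ≡ 18, rhs ≡ 41 → off.
(9, 39): 39² ≡ 17, rhs ≡ 17 → on.

1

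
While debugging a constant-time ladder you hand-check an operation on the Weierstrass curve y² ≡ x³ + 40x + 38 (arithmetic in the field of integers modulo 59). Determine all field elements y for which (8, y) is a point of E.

x³ + 40x + 38 = 870 ≡ 44 (mod 59).
44 is a non-residue mod 59; no y exists.

none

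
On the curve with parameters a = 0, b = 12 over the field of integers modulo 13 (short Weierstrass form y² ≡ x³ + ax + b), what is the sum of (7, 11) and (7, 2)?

O

The two points share x = 7 and their y-coordinates satisfy 11 + 2 ≡ 0 (mod 13), so they are inverses. Their sum is 𝒪.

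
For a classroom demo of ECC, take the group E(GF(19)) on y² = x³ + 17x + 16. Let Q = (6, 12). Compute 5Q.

(2, 18)

Double-and-add on 5 = (101)₂. Start with Q = (6, 12) for the leading 1-bit.
double: tangent at (6, 12): λ = (3·6² + 17)/(2·12) ≡ 11/5. 5⁻¹ ≡ 4 (mod 19), so λ ≡ 11·4 ≡ 6.
  x = λ² - 6 - 6 = 36 - 12 ≡ 5; y = λ·(6 - 5) - 12 ≡ 13. → (5, 13)
double: tangent at (5, 13): λ = (3·5² + 17)/(2·13) ≡ 16/7. 7⁻¹ ≡ 11 (mod 19) since 7·11 = 77 ≡ 1, so λ ≡ 16·11 ≡ 5.
  x = λ² - 5 - 5 = 25 - 10 ≡ 15; y = λ·(5 - 15) - 13 ≡ 13. → (15, 13)
add Q: (15, 13) + (6, 12). λ = (12 - 13)/(6 - 15) ≡ 18/10 mod 19. 10⁻¹ ≡ 2 (mod 19) since 10·2 = 20 ≡ 1, so λ ≡ 17.
  x = λ² - 15 - 6 = 289 - 21 ≡ 2; y = λ·(15 - 2) - 13 ≡ 18. → (2, 18)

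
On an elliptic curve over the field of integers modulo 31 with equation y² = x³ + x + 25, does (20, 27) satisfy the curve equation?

y² = 27² ≡ 16; x³ + 1x + 25 = 8045 ≡ 16 (mod 31). 16 = 16.

yes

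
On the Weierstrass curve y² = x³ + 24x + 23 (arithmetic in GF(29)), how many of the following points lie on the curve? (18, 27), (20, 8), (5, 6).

2

(18, 27): 27² ≡ 4, rhs ≡ 23 → off.
(20, 8): 8² ≡ 6, rhs ≡ 6 → on.
(5, 6): 6² ≡ 7, rhs ≡ 7 → on.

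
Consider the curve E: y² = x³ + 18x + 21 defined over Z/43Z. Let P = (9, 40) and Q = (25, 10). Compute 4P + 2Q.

(5, 35)

First 4P:
Repeated addition: build up to 4P.
2P: tangent at (9, 40): λ = (3·9² + 18)/(2·40) ≡ 3/37. 37⁻¹ ≡ 7 (mod 43), so λ ≡ 3·7 ≡ 21.
  x = λ² - 9 - 9 = 441 - 18 ≡ 36; y = λ·(9 - 36) - 40 ≡ 38. → (36, 38)
3P: (36, 38) + (9, 40). λ = (40 - 38)/(9 - 36) ≡ 2/16 mod 43. 16⁻¹ ≡ 35 (mod 43), so λ ≡ 27.
  x = λ² - 36 - 9 = 729 - 45 ≡ 39; y = λ·(36 - 39) - 38 ≡ 10. → (39, 10)
4P: (39, 10) + (9, 40). λ = (40 - 10)/(9 - 39) ≡ 30/13 mod 43. 13⁻¹ ≡ 10 (mod 43) since 13·10 = 130 ≡ 1, so λ ≡ 42.
  x = λ² - 39 - 9 = 1764 - 48 ≡ 39; y = λ·(39 - 39) - 10 ≡ 33. → (39, 33)
4P = (39, 33).
Next 2Q:
Repeated addition: build up to 2Q.
2Q: tangent at (25, 10): λ = (3·25² + 18)/(2·10) ≡ 1/20. 20⁻¹ ≡ 28 (mod 43) since 20·28 = 560 ≡ 1, so λ ≡ 1·28 ≡ 28.
  x = λ² - 25 - 25 = 784 - 50 ≡ 3; y = λ·(25 - 3) - 10 ≡ 4. → (3, 4)
2Q = (3, 4).
Finally 4P + 2Q:
(39, 33) + (3, 4). λ = (4 - 33)/(3 - 39) ≡ 14/7 mod 43. 7⁻¹ ≡ 37 (mod 43), so λ ≡ 2.
  x = λ² - 39 - 3 = 4 - 42 ≡ 5; y = λ·(39 - 5) - 33 ≡ 35. → (5, 35)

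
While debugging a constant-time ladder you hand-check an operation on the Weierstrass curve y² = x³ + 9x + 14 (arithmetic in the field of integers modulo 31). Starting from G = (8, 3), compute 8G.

Double-and-add on 8 = (1000)₂. Start with G = (8, 3) for the leading 1-bit.
double: tangent at (8, 3): λ = (3·8² + 9)/(2·3) ≡ 15/6. 6⁻¹ ≡ 26 (mod 31), so λ ≡ 15·26 ≡ 18.
  x = λ² - 8 - 8 = 324 - 16 ≡ 29; y = λ·(8 - 29) - 3 ≡ 22. → (29, 22)
double: tangent at (29, 22): λ = (3·29² + 9)/(2·22) ≡ 21/13. 13⁻¹ ≡ 12 (mod 31) since 13·12 = 156 ≡ 1, so λ ≡ 21·12 ≡ 4.
  x = λ² - 29 - 29 = 16 - 58 ≡ 20; y = λ·(29 - 20) - 22 ≡ 14. → (20, 14)
double: tangent at (20, 14): λ = (3·20² + 9)/(2·14) ≡ 0/28. 28⁻¹ ≡ 10 (mod 31) since 28·10 = 280 ≡ 1, so λ ≡ 0·10 ≡ 0.
  x = λ² - 20 - 20 = 0 - 40 ≡ 22; y = λ·(20 - 22) - 14 ≡ 17. → (22, 17)

(22, 17)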